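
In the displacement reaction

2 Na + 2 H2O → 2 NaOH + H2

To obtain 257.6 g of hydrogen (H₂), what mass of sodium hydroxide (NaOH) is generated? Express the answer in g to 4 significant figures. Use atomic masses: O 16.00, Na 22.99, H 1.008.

M(H2) = 2(1.008) = 2.016 g/mol.
M(NaOH) = 22.99 + 16.00 + 1.008 = 39.998 g/mol.
n(H2) = 257.60 g / 2.016 g/mol = 127.78 mol.
From the equation the H2:NaOH mole ratio is 1:2, so n(NaOH) = 127.78 × 2/1 = 255.56 mol.
Mass of NaOH = 255.56 mol × 39.998 g/mol = 10222 g.

10220 g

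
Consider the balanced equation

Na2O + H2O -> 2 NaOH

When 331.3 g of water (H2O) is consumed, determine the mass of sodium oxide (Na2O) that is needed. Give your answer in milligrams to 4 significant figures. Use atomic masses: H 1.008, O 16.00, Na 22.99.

M(H2O) = 2(1.008) + 16.00 = 18.016 g/mol.
M(Na2O) = 2(22.99) + 16.00 = 61.98 g/mol.
n(H2O) = 331.30 g / 18.016 g/mol = 18.389 mol.
From the equation the H2O:Na2O mole ratio is 1:1, so n(Na2O) = 18.389 × 1/1 = 18.389 mol.
Mass of Na2O = 18.389 mol × 61.98 g/mol = 1139.8 g.
Converting to mg: 1139.8 g = 1140000 mg.

1140000 mg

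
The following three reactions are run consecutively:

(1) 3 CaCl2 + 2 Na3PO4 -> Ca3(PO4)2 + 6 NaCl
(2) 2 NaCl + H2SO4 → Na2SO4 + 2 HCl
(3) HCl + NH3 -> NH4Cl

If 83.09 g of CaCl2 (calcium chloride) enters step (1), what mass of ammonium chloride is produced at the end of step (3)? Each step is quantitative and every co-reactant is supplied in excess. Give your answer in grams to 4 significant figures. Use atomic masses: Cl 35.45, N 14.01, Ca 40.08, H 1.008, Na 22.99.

80.10 g

M(CaCl2) = 40.08 + 2(35.45) = 110.98 g/mol.
M(NH4Cl) = 14.01 + 4(1.008) + 35.45 = 53.492 g/mol.
n(CaCl2) = 83.09 / 110.98 = 0.74869 mol.
Reaction (1): CaCl2→NaCl ratio 3:6 ⇒ n(NaCl) = 1.4974 mol.
Reaction (2): NaCl→HCl ratio 2:2 ⇒ n(HCl) = 1.4974 mol.
Reaction (3): HCl→NH4Cl ratio 1:1 ⇒ n(NH4Cl) = 1.4974 mol.
Mass of NH4Cl = 1.4974 × 53.492 = 80.098 g.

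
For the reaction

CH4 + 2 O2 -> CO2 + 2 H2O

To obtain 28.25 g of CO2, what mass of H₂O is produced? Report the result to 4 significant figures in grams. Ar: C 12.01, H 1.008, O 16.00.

23.13 g

M(CO2) = 12.01 + 2(16.00) = 44.01 g/mol.
M(H2O) = 2(1.008) + 16.00 = 18.016 g/mol.
n(CO2) = 28.250 g / 44.01 g/mol = 0.64190 mol.
From the equation the CO2:H2O mole ratio is 1:2, so n(H2O) = 0.64190 × 2/1 = 1.2838 mol.
Mass of H2O = 1.2838 mol × 18.016 g/mol = 23.129 g.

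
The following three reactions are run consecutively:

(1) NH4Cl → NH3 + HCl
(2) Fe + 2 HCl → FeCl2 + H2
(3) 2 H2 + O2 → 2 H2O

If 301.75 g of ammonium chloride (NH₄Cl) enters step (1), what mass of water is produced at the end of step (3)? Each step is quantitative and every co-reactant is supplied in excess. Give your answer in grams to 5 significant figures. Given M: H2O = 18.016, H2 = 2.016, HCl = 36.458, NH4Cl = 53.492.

50.814 g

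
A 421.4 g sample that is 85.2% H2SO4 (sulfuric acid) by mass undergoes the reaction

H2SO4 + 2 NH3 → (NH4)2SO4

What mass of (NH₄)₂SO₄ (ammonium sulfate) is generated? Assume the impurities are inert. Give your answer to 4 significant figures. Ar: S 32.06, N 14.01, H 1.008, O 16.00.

483.7 g

Mass of pure H2SO4 = 421.4 g × 0.852 = 359.03 g.
M(H2SO4) = 2(1.008) + 32.06 + 4(16.00) = 98.076 g/mol.
M((NH4)2SO4) = 2(14.01) + 8(1.008) + 32.06 + 4(16.00) = 132.144 g/mol.
n(H2SO4) = 359.03 g / 98.076 g/mol = 3.6608 mol.
From the equation the H2SO4:(NH4)2SO4 mole ratio is 1:1, so n((NH4)2SO4) = 3.6608 × 1/1 = 3.6608 mol.
Mass of (NH4)2SO4 = 3.6608 mol × 132.144 g/mol = 483.75 g.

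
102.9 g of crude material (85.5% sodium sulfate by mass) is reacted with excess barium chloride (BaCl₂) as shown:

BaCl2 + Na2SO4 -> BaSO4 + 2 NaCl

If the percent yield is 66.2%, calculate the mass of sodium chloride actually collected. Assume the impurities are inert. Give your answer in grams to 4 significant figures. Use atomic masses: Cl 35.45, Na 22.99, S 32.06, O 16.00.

47.93 g

Pure Na2SO4 available = 102.9 g × 0.855 = 87.980 g.
M(Na2SO4) = 2(22.99) + 32.06 + 4(16.00) = 142.04 g/mol.
M(NaCl) = 22.99 + 35.45 = 58.44 g/mol.
n(Na2SO4) = 87.980 g / 142.04 g/mol = 0.61940 mol.
From the equation the Na2SO4:NaCl mole ratio is 1:2, so n(NaCl) = 0.61940 × 2/1 = 1.2388 mol.
Mass of NaCl = 1.2388 mol × 58.44 g/mol = 72.395 g.
Actual mass collected = 72.395 g × 0.662 = 47.926 g.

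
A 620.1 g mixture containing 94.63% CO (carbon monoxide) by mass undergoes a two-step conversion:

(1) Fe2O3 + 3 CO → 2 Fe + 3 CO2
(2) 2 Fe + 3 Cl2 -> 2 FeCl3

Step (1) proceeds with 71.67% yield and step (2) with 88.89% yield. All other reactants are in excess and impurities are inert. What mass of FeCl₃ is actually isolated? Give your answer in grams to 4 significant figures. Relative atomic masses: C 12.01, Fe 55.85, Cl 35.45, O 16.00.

Pure CO = 620.1 × 0.9463 = 586.80 g.
M(CO) = 12.01 + 16.00 = 28.01 g/mol.
M(FeCl3) = 55.85 + 3(35.45) = 162.20 g/mol.
n(CO) = 586.80 / 28.01 = 20.950 mol.
Step 1 (CO:Fe = 3:2): theoretical n(Fe) = 13.966 mol; at 71.67% yield, n(Fe) = 10.010 mol.
Step 2 (Fe:FeCl3 = 2:2): theoretical n(FeCl3) = 10.010 mol, so theoretical mass = 10.010 × 162.20 = 1623.6 g.
At 88.89% yield, actual mass of FeCl3 = 1623.6 × 0.8889 = 1443.2 g.

1443 g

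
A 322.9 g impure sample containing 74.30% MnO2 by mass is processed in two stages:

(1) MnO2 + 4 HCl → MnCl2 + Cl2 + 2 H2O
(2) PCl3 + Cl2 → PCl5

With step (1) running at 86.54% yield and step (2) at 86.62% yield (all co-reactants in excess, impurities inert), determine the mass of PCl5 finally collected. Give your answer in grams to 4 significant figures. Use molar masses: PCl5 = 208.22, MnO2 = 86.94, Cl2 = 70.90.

430.7 g

Pure MnO2 = 322.9 × 0.7430 = 239.91 g.
n(MnO2) = 239.91 / 86.94 = 2.7595 mol.
Step 1 (MnO2:Cl2 = 1:1): theoretical n(Cl2) = 2.7595 mol; at 86.54% yield, n(Cl2) = 2.3881 mol.
Step 2 (Cl2:PCl5 = 1:1): theoretical n(PCl5) = 2.3881 mol, so theoretical mass = 2.3881 × 208.22 = 497.25 g.
At 86.62% yield, actual mass of PCl5 = 497.25 × 0.8662 = 430.72 g.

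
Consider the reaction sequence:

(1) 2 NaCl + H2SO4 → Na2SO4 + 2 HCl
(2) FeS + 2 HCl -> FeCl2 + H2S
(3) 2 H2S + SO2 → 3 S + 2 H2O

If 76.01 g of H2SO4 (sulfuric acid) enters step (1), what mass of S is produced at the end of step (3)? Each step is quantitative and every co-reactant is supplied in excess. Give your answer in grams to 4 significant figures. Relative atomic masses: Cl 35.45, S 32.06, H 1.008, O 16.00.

37.27 g

M(H2SO4) = 2(1.008) + 32.06 + 4(16.00) = 98.076 g/mol.
M(S) = 32.06 g/mol.
n(H2SO4) = 76.01 / 98.076 = 0.77501 mol.
Reaction (1): H2SO4→HCl ratio 1:2 ⇒ n(HCl) = 1.5500 mol.
Reaction (2): HCl→H2S ratio 2:1 ⇒ n(H2S) = 0.77501 mol.
Reaction (3): H2S→S ratio 2:3 ⇒ n(S) = 1.1625 mol.
Mass of S = 1.1625 × 32.06 = 37.270 g.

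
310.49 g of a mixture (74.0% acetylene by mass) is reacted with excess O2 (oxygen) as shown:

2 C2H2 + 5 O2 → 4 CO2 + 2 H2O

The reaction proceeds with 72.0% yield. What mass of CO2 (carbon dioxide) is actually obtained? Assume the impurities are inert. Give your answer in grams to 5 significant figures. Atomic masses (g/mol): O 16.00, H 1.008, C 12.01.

Pure C2H2 available = 310.49 g × 0.740 = 229.763 g.
M(C2H2) = 2(12.01) + 2(1.008) = 26.036 g/mol.
M(CO2) = 12.01 + 2(16.00) = 44.01 g/mol.
n(C2H2) = 229.763 g / 26.036 g/mol = 8.82480 mol.
From the equation the C2H2:CO2 mole ratio is 2:4, so n(CO2) = 8.82480 × 4/2 = 17.6496 mol.
Mass of CO2 = 17.6496 mol × 44.01 g/mol = 776.759 g.
Actual mass collected = 776.759 g × 0.720 = 559.267 g.

559.27 g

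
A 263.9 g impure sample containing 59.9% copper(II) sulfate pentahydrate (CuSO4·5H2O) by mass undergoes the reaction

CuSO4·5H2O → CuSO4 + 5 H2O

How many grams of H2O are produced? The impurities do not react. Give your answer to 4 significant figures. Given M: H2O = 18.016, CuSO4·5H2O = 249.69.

57.03 g

Mass of pure CuSO4·5H2O = 263.9 g × 0.599 = 158.08 g.
n(CuSO4·5H2O) = 158.08 g / 249.69 g/mol = 0.63309 mol.
From the equation the CuSO4·5H2O:H2O mole ratio is 1:5, so n(H2O) = 0.63309 × 5/1 = 3.1654 mol.
Mass of H2O = 3.1654 mol × 18.016 g/mol = 57.029 g.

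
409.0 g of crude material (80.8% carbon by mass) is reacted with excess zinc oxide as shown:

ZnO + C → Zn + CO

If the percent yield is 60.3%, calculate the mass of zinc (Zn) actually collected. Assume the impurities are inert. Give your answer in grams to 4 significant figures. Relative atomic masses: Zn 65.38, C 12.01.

1085 g

Pure C available = 409.0 g × 0.808 = 330.47 g.
M(C) = 12.01 g/mol.
M(Zn) = 65.38 g/mol.
n(C) = 330.47 g / 12.01 g/mol = 27.516 mol.
From the equation the C:Zn mole ratio is 1:1, so n(Zn) = 27.516 × 1/1 = 27.516 mol.
Mass of Zn = 27.516 mol × 65.38 g/mol = 1799.0 g.
Actual mass collected = 1799.0 g × 0.603 = 1084.8 g.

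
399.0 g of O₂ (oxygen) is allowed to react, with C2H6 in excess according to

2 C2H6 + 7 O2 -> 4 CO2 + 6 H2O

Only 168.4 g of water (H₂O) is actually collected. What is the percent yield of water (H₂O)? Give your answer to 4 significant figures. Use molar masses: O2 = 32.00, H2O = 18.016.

87.46 %

n(O2) = 399.00 g / 32.00 g/mol = 12.469 mol.
From the equation the O2:H2O mole ratio is 7:6, so n(H2O) = 12.469 × 6/7 = 10.688 mol.
Mass of H2O = 10.688 mol × 18.016 g/mol = 192.55 g.
This is the theoretical yield. Percent yield = 168.4 g / 192.55 g × 100% = 87.460%.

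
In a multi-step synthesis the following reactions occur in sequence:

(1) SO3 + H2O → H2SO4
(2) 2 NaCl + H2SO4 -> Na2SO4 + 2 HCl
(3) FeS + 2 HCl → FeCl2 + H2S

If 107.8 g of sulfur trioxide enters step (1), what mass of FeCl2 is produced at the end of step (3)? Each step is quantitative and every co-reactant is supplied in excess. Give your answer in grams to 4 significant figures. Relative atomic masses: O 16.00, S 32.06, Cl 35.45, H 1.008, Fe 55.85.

170.7 g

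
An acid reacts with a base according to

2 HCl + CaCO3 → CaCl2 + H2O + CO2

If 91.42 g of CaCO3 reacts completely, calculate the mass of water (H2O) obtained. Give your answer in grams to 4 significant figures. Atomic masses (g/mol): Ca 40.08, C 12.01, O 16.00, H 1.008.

16.46 g

M(CaCO3) = 40.08 + 12.01 + 3(16.00) = 100.09 g/mol.
M(H2O) = 2(1.008) + 16.00 = 18.016 g/mol.
n(CaCO3) = 91.420 g / 100.09 g/mol = 0.91338 mol.
From the equation the CaCO3:H2O mole ratio is 1:1, so n(H2O) = 0.91338 × 1/1 = 0.91338 mol.
Mass of H2O = 0.91338 mol × 18.016 g/mol = 16.455 g.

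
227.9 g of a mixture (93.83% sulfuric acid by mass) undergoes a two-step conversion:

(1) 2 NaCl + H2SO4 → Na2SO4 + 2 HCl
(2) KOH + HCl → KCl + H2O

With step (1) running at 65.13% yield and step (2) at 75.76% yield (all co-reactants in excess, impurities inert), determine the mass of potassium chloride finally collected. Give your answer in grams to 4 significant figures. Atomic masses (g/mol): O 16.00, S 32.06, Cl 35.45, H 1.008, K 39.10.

160.4 g

Pure H2SO4 = 227.9 × 0.9383 = 213.84 g.
M(H2SO4) = 2(1.008) + 32.06 + 4(16.00) = 98.076 g/mol.
M(KCl) = 39.10 + 35.45 = 74.55 g/mol.
n(H2SO4) = 213.84 / 98.076 = 2.1803 mol.
Step 1 (H2SO4:HCl = 1:2): theoretical n(HCl) = 4.3607 mol; at 65.13% yield, n(HCl) = 2.8401 mol.
Step 2 (HCl:KCl = 1:1): theoretical n(KCl) = 2.8401 mol, so theoretical mass = 2.8401 × 74.55 = 211.73 g.
At 75.76% yield, actual mass of KCl = 211.73 × 0.7576 = 160.41 g.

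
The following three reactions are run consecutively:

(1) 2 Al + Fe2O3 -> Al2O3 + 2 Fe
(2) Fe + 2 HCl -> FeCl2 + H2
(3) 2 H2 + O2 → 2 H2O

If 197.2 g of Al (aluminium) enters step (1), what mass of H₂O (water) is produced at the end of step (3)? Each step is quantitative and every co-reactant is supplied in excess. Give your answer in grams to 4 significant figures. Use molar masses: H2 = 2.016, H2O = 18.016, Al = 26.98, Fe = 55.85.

n(Al) = 197.2 / 26.98 = 7.3091 mol.
Reaction (1): Al→Fe ratio 2:2 ⇒ n(Fe) = 7.3091 mol.
Reaction (2): Fe→H2 ratio 1:1 ⇒ n(H2) = 7.3091 mol.
Reaction (3): H2→H2O ratio 2:2 ⇒ n(H2O) = 7.3091 mol.
Mass of H2O = 7.3091 × 18.016 = 131.68 g.

131.7 g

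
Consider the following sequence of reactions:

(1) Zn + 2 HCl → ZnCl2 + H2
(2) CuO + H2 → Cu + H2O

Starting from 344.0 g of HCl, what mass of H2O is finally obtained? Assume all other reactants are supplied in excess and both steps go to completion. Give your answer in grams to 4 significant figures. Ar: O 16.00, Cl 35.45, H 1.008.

85.00 g

M(HCl) = 1.008 + 35.45 = 36.458 g/mol.
M(H2O) = 2(1.008) + 16.00 = 18.016 g/mol.
n(HCl) = 344.00 / 36.458 = 9.4355 mol.
Step 1 gives a 2:1 ratio of HCl to H2, so n(H2) = 4.7178 mol.
In step 2 the H2:H2O ratio is 1:1, so n(H2O) = 4.7178 mol.
Mass of H2O = 4.7178 × 18.016 = 84.995 g.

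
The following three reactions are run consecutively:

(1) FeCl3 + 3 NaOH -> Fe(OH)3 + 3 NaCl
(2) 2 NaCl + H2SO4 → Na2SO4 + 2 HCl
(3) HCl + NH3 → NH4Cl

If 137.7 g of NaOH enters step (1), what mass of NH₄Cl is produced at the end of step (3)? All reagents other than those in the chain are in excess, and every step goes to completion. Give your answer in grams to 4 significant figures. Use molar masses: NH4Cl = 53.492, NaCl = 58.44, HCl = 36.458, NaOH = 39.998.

184.2 g

n(NaOH) = 137.7 / 39.998 = 3.4427 mol.
Reaction (1): NaOH→NaCl ratio 3:3 ⇒ n(NaCl) = 3.4427 mol.
Reaction (2): NaCl→HCl ratio 2:2 ⇒ n(HCl) = 3.4427 mol.
Reaction (3): HCl→NH4Cl ratio 1:1 ⇒ n(NH4Cl) = 3.4427 mol.
Mass of NH4Cl = 3.4427 × 53.492 = 184.16 g.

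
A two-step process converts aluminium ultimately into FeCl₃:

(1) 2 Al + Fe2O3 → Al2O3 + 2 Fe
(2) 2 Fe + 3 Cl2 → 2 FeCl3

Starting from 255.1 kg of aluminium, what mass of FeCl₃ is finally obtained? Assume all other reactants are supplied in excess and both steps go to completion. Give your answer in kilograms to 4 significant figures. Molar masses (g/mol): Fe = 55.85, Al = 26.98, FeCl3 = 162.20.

1534 kg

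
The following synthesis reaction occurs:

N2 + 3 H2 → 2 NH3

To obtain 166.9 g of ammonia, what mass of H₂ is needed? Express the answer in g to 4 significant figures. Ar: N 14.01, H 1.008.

M(NH3) = 14.01 + 3(1.008) = 17.034 g/mol.
M(H2) = 2(1.008) = 2.016 g/mol.
n(NH3) = 166.90 g / 17.034 g/mol = 9.7981 mol.
From the equation the NH3:H2 mole ratio is 2:3, so n(H2) = 9.7981 × 3/2 = 14.697 mol.
Mass of H2 = 14.697 mol × 2.016 g/mol = 29.629 g.

29.63 g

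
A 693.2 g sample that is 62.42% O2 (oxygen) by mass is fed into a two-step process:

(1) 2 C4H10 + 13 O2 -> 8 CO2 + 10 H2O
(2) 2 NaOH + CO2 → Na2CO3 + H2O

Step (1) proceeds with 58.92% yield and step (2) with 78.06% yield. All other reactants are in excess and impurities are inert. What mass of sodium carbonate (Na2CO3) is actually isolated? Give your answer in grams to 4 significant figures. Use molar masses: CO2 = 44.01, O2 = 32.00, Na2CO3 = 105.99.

405.6 g

Pure O2 = 693.2 × 0.6242 = 432.70 g.
n(O2) = 432.70 / 32.00 = 13.522 mol.
Step 1 (O2:CO2 = 13:8): theoretical n(CO2) = 8.3211 mol; at 58.92% yield, n(CO2) = 4.9028 mol.
Step 2 (CO2:Na2CO3 = 1:1): theoretical n(Na2CO3) = 4.9028 mol, so theoretical mass = 4.9028 × 105.99 = 519.64 g.
At 78.06% yield, actual mass of Na2CO3 = 519.64 × 0.7806 = 405.63 g.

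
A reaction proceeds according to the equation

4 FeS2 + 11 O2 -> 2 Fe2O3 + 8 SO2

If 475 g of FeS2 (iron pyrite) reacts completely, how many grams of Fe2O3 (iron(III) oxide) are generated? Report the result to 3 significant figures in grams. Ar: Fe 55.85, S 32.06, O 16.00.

316 g

M(FeS2) = 55.85 + 2(32.06) = 119.97 g/mol.
M(Fe2O3) = 2(55.85) + 3(16.00) = 159.70 g/mol.
n(FeS2) = 475.0 g / 119.97 g/mol = 3.959 mol.
From the equation the FeS2:Fe2O3 mole ratio is 4:2, so n(Fe2O3) = 3.959 × 2/4 = 1.980 mol.
Mass of Fe2O3 = 1.980 mol × 159.70 g/mol = 316.2 g.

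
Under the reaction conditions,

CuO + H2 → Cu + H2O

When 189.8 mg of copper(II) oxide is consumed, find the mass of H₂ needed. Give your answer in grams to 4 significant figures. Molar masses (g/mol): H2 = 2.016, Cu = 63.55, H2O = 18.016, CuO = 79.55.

0.004810 g

Convert: 189.8 mg = 0.18980 g.
n(CuO) = 0.18980 g / 79.55 g/mol = 0.0023859 mol.
From the equation the CuO:H2 mole ratio is 1:1, so n(H2) = 0.0023859 × 1/1 = 0.0023859 mol.
Mass of H2 = 0.0023859 mol × 2.016 g/mol = 0.0048100 g.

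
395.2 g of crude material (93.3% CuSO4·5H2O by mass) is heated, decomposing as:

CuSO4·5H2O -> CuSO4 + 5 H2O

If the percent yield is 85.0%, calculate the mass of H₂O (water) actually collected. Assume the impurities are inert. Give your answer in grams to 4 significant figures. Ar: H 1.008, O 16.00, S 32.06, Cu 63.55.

Pure CuSO4·5H2O available = 395.2 g × 0.933 = 368.72 g.
M(CuSO4·5H2O) = 63.55 + 32.06 + 9(16.00) + 10(1.008) = 249.69 g/mol.
M(H2O) = 2(1.008) + 16.00 = 18.016 g/mol.
n(CuSO4·5H2O) = 368.72 g / 249.69 g/mol = 1.4767 mol.
From the equation the CuSO4·5H2O:H2O mole ratio is 1:5, so n(H2O) = 1.4767 × 5/1 = 7.3836 mol.
Mass of H2O = 7.3836 mol × 18.016 g/mol = 133.02 g.
Actual mass collected = 133.02 g × 0.850 = 113.07 g.

113.1 g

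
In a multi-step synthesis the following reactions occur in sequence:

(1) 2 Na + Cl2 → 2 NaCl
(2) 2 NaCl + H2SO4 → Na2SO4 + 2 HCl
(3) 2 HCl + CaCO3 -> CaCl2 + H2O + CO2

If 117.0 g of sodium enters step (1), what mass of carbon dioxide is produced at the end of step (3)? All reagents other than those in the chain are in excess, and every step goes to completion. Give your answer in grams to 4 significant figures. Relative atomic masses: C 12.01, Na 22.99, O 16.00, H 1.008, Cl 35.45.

112.0 g

M(Na) = 22.99 g/mol.
M(CO2) = 12.01 + 2(16.00) = 44.01 g/mol.
n(Na) = 117.0 / 22.99 = 5.0892 mol.
Reaction (1): Na→NaCl ratio 2:2 ⇒ n(NaCl) = 5.0892 mol.
Reaction (2): NaCl→HCl ratio 2:2 ⇒ n(HCl) = 5.0892 mol.
Reaction (3): HCl→CO2 ratio 2:1 ⇒ n(CO2) = 2.5446 mol.
Mass of CO2 = 2.5446 × 44.01 = 111.99 g.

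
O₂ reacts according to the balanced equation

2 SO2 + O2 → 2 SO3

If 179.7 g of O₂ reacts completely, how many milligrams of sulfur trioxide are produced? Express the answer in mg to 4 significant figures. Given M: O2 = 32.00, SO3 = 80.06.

n(O2) = 179.70 g / 32.00 g/mol = 5.6156 mol.
From the equation the O2:SO3 mole ratio is 1:2, so n(SO3) = 5.6156 × 2/1 = 11.231 mol.
Mass of SO3 = 11.231 mol × 80.06 g/mol = 899.17 g.
Converting to mg: 899.17 g = 899200 mg.

899200 mg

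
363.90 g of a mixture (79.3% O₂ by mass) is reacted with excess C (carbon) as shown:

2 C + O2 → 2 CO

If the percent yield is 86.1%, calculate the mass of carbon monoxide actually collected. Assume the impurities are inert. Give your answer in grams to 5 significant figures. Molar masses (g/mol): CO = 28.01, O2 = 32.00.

434.96 g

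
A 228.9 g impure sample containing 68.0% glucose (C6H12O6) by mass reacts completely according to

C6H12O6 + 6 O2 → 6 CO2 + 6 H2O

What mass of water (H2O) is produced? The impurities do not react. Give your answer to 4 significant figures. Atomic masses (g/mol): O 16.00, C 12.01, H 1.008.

Mass of pure C6H12O6 = 228.9 g × 0.680 = 155.65 g.
M(C6H12O6) = 6(12.01) + 12(1.008) + 6(16.00) = 180.156 g/mol.
M(H2O) = 2(1.008) + 16.00 = 18.016 g/mol.
n(C6H12O6) = 155.65 g / 180.156 g/mol = 0.86398 mol.
From the equation the C6H12O6:H2O mole ratio is 1:6, so n(H2O) = 0.86398 × 6/1 = 5.1839 mol.
Mass of H2O = 5.1839 mol × 18.016 g/mol = 93.393 g.

93.39 g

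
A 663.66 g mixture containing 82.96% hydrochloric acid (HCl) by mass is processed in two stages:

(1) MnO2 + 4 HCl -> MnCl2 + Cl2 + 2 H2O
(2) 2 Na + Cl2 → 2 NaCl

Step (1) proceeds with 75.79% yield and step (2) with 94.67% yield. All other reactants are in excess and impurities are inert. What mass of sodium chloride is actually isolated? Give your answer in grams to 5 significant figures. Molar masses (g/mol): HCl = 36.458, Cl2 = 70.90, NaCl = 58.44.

316.61 g

Pure HCl = 663.66 × 0.8296 = 550.572 g.
n(HCl) = 550.572 / 36.458 = 15.1016 mol.
Step 1 (HCl:Cl2 = 4:1): theoretical n(Cl2) = 3.77539 mol; at 75.79% yield, n(Cl2) = 2.86137 mol.
Step 2 (Cl2:NaCl = 1:2): theoretical n(NaCl) = 5.72273 mol, so theoretical mass = 5.72273 × 58.44 = 334.436 g.
At 94.67% yield, actual mass of NaCl = 334.436 × 0.9467 = 316.611 g.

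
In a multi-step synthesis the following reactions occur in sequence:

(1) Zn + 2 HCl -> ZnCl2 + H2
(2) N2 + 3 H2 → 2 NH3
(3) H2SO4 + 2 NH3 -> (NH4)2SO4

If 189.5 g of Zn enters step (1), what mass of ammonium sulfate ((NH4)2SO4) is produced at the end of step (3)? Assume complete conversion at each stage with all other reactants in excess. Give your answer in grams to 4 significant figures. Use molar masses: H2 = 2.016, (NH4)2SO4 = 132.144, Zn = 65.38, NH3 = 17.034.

n(Zn) = 189.5 / 65.38 = 2.8984 mol.
Reaction (1): Zn→H2 ratio 1:1 ⇒ n(H2) = 2.8984 mol.
Reaction (2): H2→NH3 ratio 3:2 ⇒ n(NH3) = 1.9323 mol.
Reaction (3): NH3→(NH4)2SO4 ratio 2:1 ⇒ n((NH4)2SO4) = 0.96615 mol.
Mass of (NH4)2SO4 = 0.96615 × 132.144 = 127.67 g.

127.7 g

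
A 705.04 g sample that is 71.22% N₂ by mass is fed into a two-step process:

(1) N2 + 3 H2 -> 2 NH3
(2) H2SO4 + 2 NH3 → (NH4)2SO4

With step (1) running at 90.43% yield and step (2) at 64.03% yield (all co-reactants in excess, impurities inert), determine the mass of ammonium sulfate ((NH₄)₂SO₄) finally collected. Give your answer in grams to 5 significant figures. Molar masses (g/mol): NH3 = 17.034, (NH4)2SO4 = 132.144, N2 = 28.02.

Pure N2 = 705.04 × 0.7122 = 502.129 g.
n(N2) = 502.129 / 28.02 = 17.9204 mol.
Step 1 (N2:NH3 = 1:2): theoretical n(NH3) = 35.8408 mol; at 90.43% yield, n(NH3) = 32.4108 mol.
Step 2 (NH3:(NH4)2SO4 = 2:1): theoretical n((NH4)2SO4) = 16.2054 mol, so theoretical mass = 16.2054 × 132.144 = 2141.45 g.
At 64.03% yield, actual mass of (NH4)2SO4 = 2141.45 × 0.6403 = 1371.17 g.

1371.2 g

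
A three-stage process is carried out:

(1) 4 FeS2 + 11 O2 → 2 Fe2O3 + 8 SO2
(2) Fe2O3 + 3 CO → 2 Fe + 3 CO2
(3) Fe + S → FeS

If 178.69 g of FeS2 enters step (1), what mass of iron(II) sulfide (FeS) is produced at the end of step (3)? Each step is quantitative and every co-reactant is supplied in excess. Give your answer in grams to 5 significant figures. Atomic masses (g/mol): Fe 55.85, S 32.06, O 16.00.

M(FeS2) = 55.85 + 2(32.06) = 119.97 g/mol.
M(FeS) = 55.85 + 32.06 = 87.91 g/mol.
n(FeS2) = 178.69 / 119.97 = 1.48946 mol.
Reaction (1): FeS2→Fe2O3 ratio 4:2 ⇒ n(Fe2O3) = 0.744728 mol.
Reaction (2): Fe2O3→Fe ratio 1:2 ⇒ n(Fe) = 1.48946 mol.
Reaction (3): Fe→FeS ratio 1:1 ⇒ n(FeS) = 1.48946 mol.
Mass of FeS = 1.48946 × 87.91 = 130.938 g.

130.94 g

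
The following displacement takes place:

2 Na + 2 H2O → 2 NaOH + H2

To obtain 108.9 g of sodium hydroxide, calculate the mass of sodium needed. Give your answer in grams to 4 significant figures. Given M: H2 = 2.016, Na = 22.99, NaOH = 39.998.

62.59 g

n(NaOH) = 108.90 g / 39.998 g/mol = 2.7226 mol.
From the equation the NaOH:Na mole ratio is 2:2, so n(Na) = 2.7226 × 2/2 = 2.7226 mol.
Mass of Na = 2.7226 mol × 22.99 g/mol = 62.593 g.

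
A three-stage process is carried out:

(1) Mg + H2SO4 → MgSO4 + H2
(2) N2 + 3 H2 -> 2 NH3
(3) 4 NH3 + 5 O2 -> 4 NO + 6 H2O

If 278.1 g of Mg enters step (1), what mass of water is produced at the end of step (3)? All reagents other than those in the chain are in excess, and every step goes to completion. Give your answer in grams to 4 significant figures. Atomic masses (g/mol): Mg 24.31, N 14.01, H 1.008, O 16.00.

M(Mg) = 24.31 g/mol.
M(H2O) = 2(1.008) + 16.00 = 18.016 g/mol.
n(Mg) = 278.1 / 24.31 = 11.440 mol.
Reaction (1): Mg→H2 ratio 1:1 ⇒ n(H2) = 11.440 mol.
Reaction (2): H2→NH3 ratio 3:2 ⇒ n(NH3) = 7.6265 mol.
Reaction (3): NH3→H2O ratio 4:6 ⇒ n(H2O) = 11.440 mol.
Mass of H2O = 11.440 × 18.016 = 206.10 g.

206.1 g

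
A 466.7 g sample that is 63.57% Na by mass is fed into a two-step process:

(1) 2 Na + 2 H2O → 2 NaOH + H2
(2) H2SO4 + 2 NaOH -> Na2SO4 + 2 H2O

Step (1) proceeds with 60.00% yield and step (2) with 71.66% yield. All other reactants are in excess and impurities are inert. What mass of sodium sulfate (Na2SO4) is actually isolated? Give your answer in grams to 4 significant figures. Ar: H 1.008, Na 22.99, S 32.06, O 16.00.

394.1 g

Pure Na = 466.7 × 0.6357 = 296.68 g.
M(Na) = 22.99 g/mol.
M(Na2SO4) = 2(22.99) + 32.06 + 4(16.00) = 142.04 g/mol.
n(Na) = 296.68 / 22.99 = 12.905 mol.
Step 1 (Na:NaOH = 2:2): theoretical n(NaOH) = 12.905 mol; at 60.00% yield, n(NaOH) = 7.7429 mol.
Step 2 (NaOH:Na2SO4 = 2:1): theoretical n(Na2SO4) = 3.8714 mol, so theoretical mass = 3.8714 × 142.04 = 549.90 g.
At 71.66% yield, actual mass of Na2SO4 = 549.90 × 0.7166 = 394.06 g.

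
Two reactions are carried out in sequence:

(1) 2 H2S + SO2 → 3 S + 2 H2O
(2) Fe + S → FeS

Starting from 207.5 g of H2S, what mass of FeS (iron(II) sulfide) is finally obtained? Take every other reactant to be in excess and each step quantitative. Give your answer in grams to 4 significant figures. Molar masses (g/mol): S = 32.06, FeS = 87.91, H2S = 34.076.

n(H2S) = 207.50 / 34.076 = 6.0893 mol.
Step 1 gives a 2:3 ratio of H2S to S, so n(S) = 9.1340 mol.
In step 2 the S:FeS ratio is 1:1, so n(FeS) = 9.1340 mol.
Mass of FeS = 9.1340 × 87.91 = 802.97 g.

803.0 g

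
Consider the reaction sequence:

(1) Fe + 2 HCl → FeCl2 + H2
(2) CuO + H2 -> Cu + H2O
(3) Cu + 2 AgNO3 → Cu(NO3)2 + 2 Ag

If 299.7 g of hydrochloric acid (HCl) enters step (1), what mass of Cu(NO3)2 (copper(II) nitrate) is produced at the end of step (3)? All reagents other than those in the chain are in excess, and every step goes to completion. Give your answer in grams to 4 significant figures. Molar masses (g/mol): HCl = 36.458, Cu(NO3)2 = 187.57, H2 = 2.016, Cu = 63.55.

n(HCl) = 299.7 / 36.458 = 8.2204 mol.
Reaction (1): HCl→H2 ratio 2:1 ⇒ n(H2) = 4.1102 mol.
Reaction (2): H2→Cu ratio 1:1 ⇒ n(Cu) = 4.1102 mol.
Reaction (3): Cu→Cu(NO3)2 ratio 1:1 ⇒ n(Cu(NO3)2) = 4.1102 mol.
Mass of Cu(NO3)2 = 4.1102 × 187.57 = 770.95 g.

771.0 g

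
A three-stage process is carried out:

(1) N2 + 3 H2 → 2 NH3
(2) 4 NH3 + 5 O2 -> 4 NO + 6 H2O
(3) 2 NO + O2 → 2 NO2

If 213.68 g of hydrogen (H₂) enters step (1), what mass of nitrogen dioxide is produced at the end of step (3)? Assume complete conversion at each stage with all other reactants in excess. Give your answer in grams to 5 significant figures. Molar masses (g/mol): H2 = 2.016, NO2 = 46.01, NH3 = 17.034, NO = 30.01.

3251.1 g

n(H2) = 213.68 / 2.016 = 105.992 mol.
Reaction (1): H2→NH3 ratio 3:2 ⇒ n(NH3) = 70.6614 mol.
Reaction (2): NH3→NO ratio 4:4 ⇒ n(NO) = 70.6614 mol.
Reaction (3): NO→NO2 ratio 2:2 ⇒ n(NO2) = 70.6614 mol.
Mass of NO2 = 70.6614 × 46.01 = 3251.13 g.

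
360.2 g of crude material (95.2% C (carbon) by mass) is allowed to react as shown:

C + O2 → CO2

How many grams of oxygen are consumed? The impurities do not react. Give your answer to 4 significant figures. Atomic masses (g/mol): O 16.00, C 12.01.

913.7 g

Mass of pure C = 360.2 g × 0.952 = 342.91 g.
M(C) = 12.01 g/mol.
M(O2) = 2(16.00) = 32.00 g/mol.
n(C) = 342.91 g / 12.01 g/mol = 28.552 mol.
From the equation the C:O2 mole ratio is 1:1, so n(O2) = 28.552 × 1/1 = 28.552 mol.
Mass of O2 = 28.552 mol × 32.00 g/mol = 913.67 g.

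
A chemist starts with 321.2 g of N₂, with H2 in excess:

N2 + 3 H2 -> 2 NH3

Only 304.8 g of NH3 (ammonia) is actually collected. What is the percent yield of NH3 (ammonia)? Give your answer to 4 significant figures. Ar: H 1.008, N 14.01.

M(N2) = 2(14.01) = 28.02 g/mol.
M(NH3) = 14.01 + 3(1.008) = 17.034 g/mol.
n(N2) = 321.20 g / 28.02 g/mol = 11.463 mol.
From the equation the N2:NH3 mole ratio is 1:2, so n(NH3) = 11.463 × 2/1 = 22.926 mol.
Mass of NH3 = 22.926 mol × 17.034 g/mol = 390.53 g.
This is the theoretical yield. Percent yield = 304.8 g / 390.53 g × 100% = 78.048%.

78.05 %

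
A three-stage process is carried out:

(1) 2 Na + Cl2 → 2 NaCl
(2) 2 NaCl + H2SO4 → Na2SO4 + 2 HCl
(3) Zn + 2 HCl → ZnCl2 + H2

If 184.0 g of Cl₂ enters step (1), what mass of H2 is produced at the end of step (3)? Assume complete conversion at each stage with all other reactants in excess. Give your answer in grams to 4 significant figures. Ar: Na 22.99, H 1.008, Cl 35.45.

5.232 g

M(Cl2) = 2(35.45) = 70.90 g/mol.
M(H2) = 2(1.008) = 2.016 g/mol.
n(Cl2) = 184.0 / 70.90 = 2.5952 mol.
Reaction (1): Cl2→NaCl ratio 1:2 ⇒ n(NaCl) = 5.1904 mol.
Reaction (2): NaCl→HCl ratio 2:2 ⇒ n(HCl) = 5.1904 mol.
Reaction (3): HCl→H2 ratio 2:1 ⇒ n(H2) = 2.5952 mol.
Mass of H2 = 2.5952 × 2.016 = 5.2319 g.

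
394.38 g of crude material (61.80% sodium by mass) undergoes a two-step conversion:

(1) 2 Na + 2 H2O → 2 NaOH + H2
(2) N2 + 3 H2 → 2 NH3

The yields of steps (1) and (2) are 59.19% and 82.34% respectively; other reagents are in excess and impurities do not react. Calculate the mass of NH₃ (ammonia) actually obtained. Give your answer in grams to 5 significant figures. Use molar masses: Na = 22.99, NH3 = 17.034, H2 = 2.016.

Pure Na = 394.38 × 0.6180 = 243.727 g.
n(Na) = 243.727 / 22.99 = 10.6014 mol.
Step 1 (Na:H2 = 2:1): theoretical n(H2) = 5.30071 mol; at 59.19% yield, n(H2) = 3.13749 mol.
Step 2 (H2:NH3 = 3:2): theoretical n(NH3) = 2.09166 mol, so theoretical mass = 2.09166 × 17.034 = 35.6294 g.
At 82.34% yield, actual mass of NH3 = 35.6294 × 0.8234 = 29.3372 g.

29.337 g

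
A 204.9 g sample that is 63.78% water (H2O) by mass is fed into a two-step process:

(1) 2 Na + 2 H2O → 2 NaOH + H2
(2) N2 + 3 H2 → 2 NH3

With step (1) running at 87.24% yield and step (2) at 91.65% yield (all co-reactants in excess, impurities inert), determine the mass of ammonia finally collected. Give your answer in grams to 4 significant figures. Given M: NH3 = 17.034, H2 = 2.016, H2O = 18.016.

Pure H2O = 204.9 × 0.6378 = 130.69 g.
n(H2O) = 130.69 / 18.016 = 7.2538 mol.
Step 1 (H2O:H2 = 2:1): theoretical n(H2) = 3.6269 mol; at 87.24% yield, n(H2) = 3.1641 mol.
Step 2 (H2:NH3 = 3:2): theoretical n(NH3) = 2.1094 mol, so theoretical mass = 2.1094 × 17.034 = 35.932 g.
At 91.65% yield, actual mass of NH3 = 35.932 × 0.9165 = 32.932 g.

32.93 g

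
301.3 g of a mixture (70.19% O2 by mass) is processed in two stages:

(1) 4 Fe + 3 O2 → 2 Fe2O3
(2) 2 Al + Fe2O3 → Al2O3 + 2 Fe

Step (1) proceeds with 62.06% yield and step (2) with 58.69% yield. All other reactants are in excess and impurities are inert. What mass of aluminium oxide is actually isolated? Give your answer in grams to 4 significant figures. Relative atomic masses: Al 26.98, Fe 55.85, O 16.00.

163.6 g

Pure O2 = 301.3 × 0.7019 = 211.48 g.
M(O2) = 2(16.00) = 32.00 g/mol.
M(Al2O3) = 2(26.98) + 3(16.00) = 101.96 g/mol.
n(O2) = 211.48 / 32.00 = 6.6088 mol.
Step 1 (O2:Fe2O3 = 3:2): theoretical n(Fe2O3) = 4.4059 mol; at 62.06% yield, n(Fe2O3) = 2.7343 mol.
Step 2 (Fe2O3:Al2O3 = 1:1): theoretical n(Al2O3) = 2.7343 mol, so theoretical mass = 2.7343 × 101.96 = 278.79 g.
At 58.69% yield, actual mass of Al2O3 = 278.79 × 0.5869 = 163.62 g.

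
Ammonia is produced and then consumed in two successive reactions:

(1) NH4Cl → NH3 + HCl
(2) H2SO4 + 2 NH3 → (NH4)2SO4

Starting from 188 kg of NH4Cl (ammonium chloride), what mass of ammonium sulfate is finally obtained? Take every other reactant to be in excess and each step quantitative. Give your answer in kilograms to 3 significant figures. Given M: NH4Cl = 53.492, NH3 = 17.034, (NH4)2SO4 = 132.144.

188 kg = 188000 g.
n(NH4Cl) = 188000 / 53.492 = 3515 mol.
Step 1 gives a 1:1 ratio of NH4Cl to NH3, so n(NH3) = 3515 mol.
In step 2 the NH3:(NH4)2SO4 ratio is 2:1, so n((NH4)2SO4) = 1757 mol.
Mass of (NH4)2SO4 = 1757 × 132.144 = 232200 g = 232 kg.

232 kg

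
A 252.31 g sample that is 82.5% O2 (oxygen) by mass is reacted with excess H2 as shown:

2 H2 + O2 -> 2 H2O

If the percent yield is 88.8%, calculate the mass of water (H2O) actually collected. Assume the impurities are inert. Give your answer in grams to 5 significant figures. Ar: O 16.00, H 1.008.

Pure O2 available = 252.31 g × 0.825 = 208.156 g.
M(O2) = 2(16.00) = 32.00 g/mol.
M(H2O) = 2(1.008) + 16.00 = 18.016 g/mol.
n(O2) = 208.156 g / 32.00 g/mol = 6.50487 mol.
From the equation the O2:H2O mole ratio is 1:2, so n(H2O) = 6.50487 × 2/1 = 13.0097 mol.
Mass of H2O = 13.0097 mol × 18.016 g/mol = 234.383 g.
Actual mass collected = 234.383 g × 0.888 = 208.132 g.

208.13 g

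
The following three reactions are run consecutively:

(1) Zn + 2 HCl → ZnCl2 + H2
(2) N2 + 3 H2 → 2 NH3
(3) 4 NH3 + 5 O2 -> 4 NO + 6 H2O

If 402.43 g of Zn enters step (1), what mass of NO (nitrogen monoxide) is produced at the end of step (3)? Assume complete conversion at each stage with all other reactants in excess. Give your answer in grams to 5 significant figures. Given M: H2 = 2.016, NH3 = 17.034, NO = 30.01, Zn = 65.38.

123.15 g

n(Zn) = 402.43 / 65.38 = 6.15525 mol.
Reaction (1): Zn→H2 ratio 1:1 ⇒ n(H2) = 6.15525 mol.
Reaction (2): H2→NH3 ratio 3:2 ⇒ n(NH3) = 4.10350 mol.
Reaction (3): NH3→NO ratio 4:4 ⇒ n(NO) = 4.10350 mol.
Mass of NO = 4.10350 × 30.01 = 123.146 g.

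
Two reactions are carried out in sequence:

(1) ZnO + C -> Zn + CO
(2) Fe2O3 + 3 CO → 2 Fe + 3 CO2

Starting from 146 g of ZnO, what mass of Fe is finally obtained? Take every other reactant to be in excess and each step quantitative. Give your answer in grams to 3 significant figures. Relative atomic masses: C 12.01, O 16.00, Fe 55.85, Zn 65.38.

66.8 g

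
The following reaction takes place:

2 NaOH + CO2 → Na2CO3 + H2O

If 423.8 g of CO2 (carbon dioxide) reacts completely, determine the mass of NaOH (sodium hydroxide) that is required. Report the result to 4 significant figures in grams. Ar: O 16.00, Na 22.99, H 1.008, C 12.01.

770.3 g

M(CO2) = 12.01 + 2(16.00) = 44.01 g/mol.
M(NaOH) = 22.99 + 16.00 + 1.008 = 39.998 g/mol.
n(CO2) = 423.80 g / 44.01 g/mol = 9.6296 mol.
From the equation the CO2:NaOH mole ratio is 1:2, so n(NaOH) = 9.6296 × 2/1 = 19.259 mol.
Mass of NaOH = 19.259 mol × 39.998 g/mol = 770.33 g.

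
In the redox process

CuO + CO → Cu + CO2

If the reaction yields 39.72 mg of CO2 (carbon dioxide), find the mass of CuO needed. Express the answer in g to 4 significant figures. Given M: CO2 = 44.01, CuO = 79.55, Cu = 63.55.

0.07180 g

Convert: 39.72 mg = 0.039720 g.
n(CO2) = 0.039720 g / 44.01 g/mol = 0.00090252 mol.
From the equation the CO2:CuO mole ratio is 1:1, so n(CuO) = 0.00090252 × 1/1 = 0.00090252 mol.
Mass of CuO = 0.00090252 mol × 79.55 g/mol = 0.071796 g.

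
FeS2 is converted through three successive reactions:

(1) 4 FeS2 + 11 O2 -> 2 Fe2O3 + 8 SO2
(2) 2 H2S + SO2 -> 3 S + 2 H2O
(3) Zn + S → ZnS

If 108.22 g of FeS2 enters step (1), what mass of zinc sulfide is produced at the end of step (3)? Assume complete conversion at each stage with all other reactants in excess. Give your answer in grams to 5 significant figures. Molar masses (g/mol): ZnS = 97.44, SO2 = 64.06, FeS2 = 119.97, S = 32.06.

527.38 g

n(FeS2) = 108.22 / 119.97 = 0.902059 mol.
Reaction (1): FeS2→SO2 ratio 4:8 ⇒ n(SO2) = 1.80412 mol.
Reaction (2): SO2→S ratio 1:3 ⇒ n(S) = 5.41235 mol.
Reaction (3): S→ZnS ratio 1:1 ⇒ n(ZnS) = 5.41235 mol.
Mass of ZnS = 5.41235 × 97.44 = 527.380 g.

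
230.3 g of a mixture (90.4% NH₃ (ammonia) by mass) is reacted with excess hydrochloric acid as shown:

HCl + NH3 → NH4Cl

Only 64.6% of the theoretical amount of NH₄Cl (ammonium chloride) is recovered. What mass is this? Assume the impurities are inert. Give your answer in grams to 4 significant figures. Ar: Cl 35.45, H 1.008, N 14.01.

422.3 g

Pure NH3 available = 230.3 g × 0.904 = 208.19 g.
M(NH3) = 14.01 + 3(1.008) = 17.034 g/mol.
M(NH4Cl) = 14.01 + 4(1.008) + 35.45 = 53.492 g/mol.
n(NH3) = 208.19 g / 17.034 g/mol = 12.222 mol.
From the equation the NH3:NH4Cl mole ratio is 1:1, so n(NH4Cl) = 12.222 × 1/1 = 12.222 mol.
Mass of NH4Cl = 12.222 mol × 53.492 g/mol = 653.78 g.
Actual mass collected = 653.78 g × 0.646 = 422.34 g.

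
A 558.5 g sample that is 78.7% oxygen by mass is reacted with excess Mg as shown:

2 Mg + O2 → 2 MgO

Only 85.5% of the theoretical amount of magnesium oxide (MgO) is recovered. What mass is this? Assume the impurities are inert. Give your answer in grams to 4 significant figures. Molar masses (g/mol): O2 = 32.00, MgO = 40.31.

946.8 g

Pure O2 available = 558.5 g × 0.787 = 439.54 g.
n(O2) = 439.54 g / 32.00 g/mol = 13.736 mol.
From the equation the O2:MgO mole ratio is 1:2, so n(MgO) = 13.736 × 2/1 = 27.471 mol.
Mass of MgO = 27.471 mol × 40.31 g/mol = 1107.4 g.
Actual mass collected = 1107.4 g × 0.855 = 946.80 g.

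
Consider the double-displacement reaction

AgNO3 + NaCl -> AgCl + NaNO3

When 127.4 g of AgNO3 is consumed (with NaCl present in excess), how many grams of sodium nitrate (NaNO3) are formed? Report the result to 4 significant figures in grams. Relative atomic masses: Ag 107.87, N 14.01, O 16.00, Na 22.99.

M(AgNO3) = 107.87 + 14.01 + 3(16.00) = 169.88 g/mol.
M(NaNO3) = 22.99 + 14.01 + 3(16.00) = 85.00 g/mol.
n(AgNO3) = 127.40 g / 169.88 g/mol = 0.74994 mol.
From the equation the AgNO3:NaNO3 mole ratio is 1:1, so n(NaNO3) = 0.74994 × 1/1 = 0.74994 mol.
Mass of NaNO3 = 0.74994 mol × 85.00 g/mol = 63.745 g.

63.74 g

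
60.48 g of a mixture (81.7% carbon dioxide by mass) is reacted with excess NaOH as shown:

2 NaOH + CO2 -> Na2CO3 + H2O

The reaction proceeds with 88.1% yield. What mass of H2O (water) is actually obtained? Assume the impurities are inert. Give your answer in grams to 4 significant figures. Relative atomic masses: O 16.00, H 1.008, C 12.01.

Pure CO2 available = 60.48 g × 0.817 = 49.412 g.
M(CO2) = 12.01 + 2(16.00) = 44.01 g/mol.
M(H2O) = 2(1.008) + 16.00 = 18.016 g/mol.
n(CO2) = 49.412 g / 44.01 g/mol = 1.1227 mol.
From the equation the CO2:H2O mole ratio is 1:1, so n(H2O) = 1.1227 × 1/1 = 1.1227 mol.
Mass of H2O = 1.1227 mol × 18.016 g/mol = 20.227 g.
Actual mass collected = 20.227 g × 0.881 = 17.820 g.

17.82 g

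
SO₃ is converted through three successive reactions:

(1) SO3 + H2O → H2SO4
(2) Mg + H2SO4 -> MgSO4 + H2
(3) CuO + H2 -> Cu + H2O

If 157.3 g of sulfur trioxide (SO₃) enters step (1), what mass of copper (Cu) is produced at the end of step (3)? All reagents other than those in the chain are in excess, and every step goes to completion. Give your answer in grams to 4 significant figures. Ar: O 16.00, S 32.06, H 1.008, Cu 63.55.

124.9 g

M(SO3) = 32.06 + 3(16.00) = 80.06 g/mol.
M(Cu) = 63.55 g/mol.
n(SO3) = 157.3 / 80.06 = 1.9648 mol.
Reaction (1): SO3→H2SO4 ratio 1:1 ⇒ n(H2SO4) = 1.9648 mol.
Reaction (2): H2SO4→H2 ratio 1:1 ⇒ n(H2) = 1.9648 mol.
Reaction (3): H2→Cu ratio 1:1 ⇒ n(Cu) = 1.9648 mol.
Mass of Cu = 1.9648 × 63.55 = 124.86 g.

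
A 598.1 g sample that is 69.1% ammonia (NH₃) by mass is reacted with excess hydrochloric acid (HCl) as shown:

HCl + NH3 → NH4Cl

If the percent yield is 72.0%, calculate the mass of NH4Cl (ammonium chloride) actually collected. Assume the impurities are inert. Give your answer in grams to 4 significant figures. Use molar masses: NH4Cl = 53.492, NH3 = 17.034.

934.5 g

Pure NH3 available = 598.1 g × 0.691 = 413.29 g.
n(NH3) = 413.29 g / 17.034 g/mol = 24.262 mol.
From the equation the NH3:NH4Cl mole ratio is 1:1, so n(NH4Cl) = 24.262 × 1/1 = 24.262 mol.
Mass of NH4Cl = 24.262 mol × 53.492 g/mol = 1297.8 g.
Actual mass collected = 1297.8 g × 0.720 = 934.45 g.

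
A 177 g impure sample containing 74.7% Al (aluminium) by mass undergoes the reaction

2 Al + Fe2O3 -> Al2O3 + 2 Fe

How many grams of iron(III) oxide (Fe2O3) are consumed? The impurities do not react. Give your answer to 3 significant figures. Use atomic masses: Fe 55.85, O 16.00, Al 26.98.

391 g

Mass of pure Al = 177 g × 0.747 = 132.2 g.
M(Al) = 26.98 g/mol.
M(Fe2O3) = 2(55.85) + 3(16.00) = 159.70 g/mol.
n(Al) = 132.2 g / 26.98 g/mol = 4.901 mol.
From the equation the Al:Fe2O3 mole ratio is 2:1, so n(Fe2O3) = 4.901 × 1/2 = 2.450 mol.
Mass of Fe2O3 = 2.450 mol × 159.70 g/mol = 391.3 g.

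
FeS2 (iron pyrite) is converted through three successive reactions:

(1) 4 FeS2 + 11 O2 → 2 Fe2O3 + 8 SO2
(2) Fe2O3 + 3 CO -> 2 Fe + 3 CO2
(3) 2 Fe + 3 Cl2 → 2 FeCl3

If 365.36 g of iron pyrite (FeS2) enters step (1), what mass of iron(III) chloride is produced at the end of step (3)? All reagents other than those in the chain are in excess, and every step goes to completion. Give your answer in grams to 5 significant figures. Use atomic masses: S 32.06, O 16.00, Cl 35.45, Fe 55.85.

M(FeS2) = 55.85 + 2(32.06) = 119.97 g/mol.
M(FeCl3) = 55.85 + 3(35.45) = 162.20 g/mol.
n(FeS2) = 365.36 / 119.97 = 3.04543 mol.
Reaction (1): FeS2→Fe2O3 ratio 4:2 ⇒ n(Fe2O3) = 1.52271 mol.
Reaction (2): Fe2O3→Fe ratio 1:2 ⇒ n(Fe) = 3.04543 mol.
Reaction (3): Fe→FeCl3 ratio 2:2 ⇒ n(FeCl3) = 3.04543 mol.
Mass of FeCl3 = 3.04543 × 162.20 = 493.968 g.

493.97 g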